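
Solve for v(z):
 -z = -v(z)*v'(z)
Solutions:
 v(z) = -sqrt(C1 + z^2)
 v(z) = sqrt(C1 + z^2)


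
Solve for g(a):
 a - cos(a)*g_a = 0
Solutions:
 g(a) = C1 + Integral(a/cos(a), a)


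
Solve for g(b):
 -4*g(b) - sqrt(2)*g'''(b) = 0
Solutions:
 g(b) = C3*exp(-sqrt(2)*b) + (C1*sin(sqrt(6)*b/2) + C2*cos(sqrt(6)*b/2))*exp(sqrt(2)*b/2)


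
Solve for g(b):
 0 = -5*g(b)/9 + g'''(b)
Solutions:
 g(b) = C3*exp(15^(1/3)*b/3) + (C1*sin(3^(5/6)*5^(1/3)*b/6) + C2*cos(3^(5/6)*5^(1/3)*b/6))*exp(-15^(1/3)*b/6)


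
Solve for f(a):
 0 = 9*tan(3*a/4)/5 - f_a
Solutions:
 f(a) = C1 - 12*log(cos(3*a/4))/5


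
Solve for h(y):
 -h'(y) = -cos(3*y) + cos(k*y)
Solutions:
 h(y) = C1 + sin(3*y)/3 - sin(k*y)/k


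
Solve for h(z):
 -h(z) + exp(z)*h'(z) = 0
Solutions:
 h(z) = C1*exp(-exp(-z))


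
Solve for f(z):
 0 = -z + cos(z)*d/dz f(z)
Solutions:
 f(z) = C1 + Integral(z/cos(z), z)


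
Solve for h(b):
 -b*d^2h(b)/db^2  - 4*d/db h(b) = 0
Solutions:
 h(b) = C1 + C2/b^3


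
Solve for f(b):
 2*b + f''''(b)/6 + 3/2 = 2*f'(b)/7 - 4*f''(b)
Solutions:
 f(b) = C1 + C2*exp(14^(1/3)*b*(-7^(1/3)*(3 + sqrt(6281))^(1/3)/14 + 2*2^(1/3)/(3 + sqrt(6281))^(1/3)))*sin(14^(1/3)*sqrt(3)*b*(2*2^(1/3)/(3 + sqrt(6281))^(1/3) + 7^(1/3)*(3 + sqrt(6281))^(1/3)/14)) + C3*exp(14^(1/3)*b*(-7^(1/3)*(3 + sqrt(6281))^(1/3)/14 + 2*2^(1/3)/(3 + sqrt(6281))^(1/3)))*cos(14^(1/3)*sqrt(3)*b*(2*2^(1/3)/(3 + sqrt(6281))^(1/3) + 7^(1/3)*(3 + sqrt(6281))^(1/3)/14)) + C4*exp(14^(1/3)*b*(-4*2^(1/3)/(3 + sqrt(6281))^(1/3) + 7^(1/3)*(3 + sqrt(6281))^(1/3)/7)) + 7*b^2/2 + 413*b/4


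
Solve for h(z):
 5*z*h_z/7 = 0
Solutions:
 h(z) = C1


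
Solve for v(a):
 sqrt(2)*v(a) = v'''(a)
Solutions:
 v(a) = C3*exp(2^(1/6)*a) + (C1*sin(2^(1/6)*sqrt(3)*a/2) + C2*cos(2^(1/6)*sqrt(3)*a/2))*exp(-2^(1/6)*a/2)


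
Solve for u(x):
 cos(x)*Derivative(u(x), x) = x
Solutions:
 u(x) = C1 + Integral(x/cos(x), x)


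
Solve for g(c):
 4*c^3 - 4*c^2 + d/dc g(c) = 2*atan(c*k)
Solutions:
 g(c) = C1 - c^4 + 4*c^3/3 + 2*Piecewise((c*atan(c*k) - log(c^2*k^2 + 1)/(2*k), Ne(k, 0)), (0, True))


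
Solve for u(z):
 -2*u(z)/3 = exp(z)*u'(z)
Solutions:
 u(z) = C1*exp(2*exp(-z)/3)


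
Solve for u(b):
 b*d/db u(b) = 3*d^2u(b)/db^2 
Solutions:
 u(b) = C1 + C2*erfi(sqrt(6)*b/6)


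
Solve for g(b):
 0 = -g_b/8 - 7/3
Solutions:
 g(b) = C1 - 56*b/3


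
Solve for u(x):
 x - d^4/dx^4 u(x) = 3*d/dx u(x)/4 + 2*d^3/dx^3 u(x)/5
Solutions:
 u(x) = C1 + C2*exp(x*(-8 + 16/(45*sqrt(51265) + 10189)^(1/3) + (45*sqrt(51265) + 10189)^(1/3))/60)*sin(sqrt(3)*x*(-(45*sqrt(51265) + 10189)^(1/3) + 16/(45*sqrt(51265) + 10189)^(1/3))/60) + C3*exp(x*(-8 + 16/(45*sqrt(51265) + 10189)^(1/3) + (45*sqrt(51265) + 10189)^(1/3))/60)*cos(sqrt(3)*x*(-(45*sqrt(51265) + 10189)^(1/3) + 16/(45*sqrt(51265) + 10189)^(1/3))/60) + C4*exp(-x*(16/(45*sqrt(51265) + 10189)^(1/3) + 4 + (45*sqrt(51265) + 10189)^(1/3))/30) + 2*x^2/3


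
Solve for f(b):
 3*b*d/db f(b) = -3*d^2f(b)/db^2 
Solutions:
 f(b) = C1 + C2*erf(sqrt(2)*b/2)


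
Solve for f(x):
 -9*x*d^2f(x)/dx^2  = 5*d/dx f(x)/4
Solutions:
 f(x) = C1 + C2*x^(31/36)


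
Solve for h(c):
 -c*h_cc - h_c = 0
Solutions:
 h(c) = C1 + C2*log(c)


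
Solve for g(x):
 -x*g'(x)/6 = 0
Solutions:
 g(x) = C1


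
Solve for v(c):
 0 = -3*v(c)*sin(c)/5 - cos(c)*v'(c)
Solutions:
 v(c) = C1*cos(c)^(3/5)


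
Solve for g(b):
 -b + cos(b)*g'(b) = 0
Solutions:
 g(b) = C1 + Integral(b/cos(b), b)


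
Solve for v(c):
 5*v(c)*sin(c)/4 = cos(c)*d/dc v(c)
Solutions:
 v(c) = C1/cos(c)^(5/4)


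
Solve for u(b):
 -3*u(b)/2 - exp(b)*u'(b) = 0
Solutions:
 u(b) = C1*exp(3*exp(-b)/2)


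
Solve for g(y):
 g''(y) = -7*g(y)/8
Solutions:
 g(y) = C1*sin(sqrt(14)*y/4) + C2*cos(sqrt(14)*y/4)


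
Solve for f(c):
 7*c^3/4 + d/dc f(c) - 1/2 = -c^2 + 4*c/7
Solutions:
 f(c) = C1 - 7*c^4/16 - c^3/3 + 2*c^2/7 + c/2


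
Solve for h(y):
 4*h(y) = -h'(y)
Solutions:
 h(y) = C1*exp(-4*y)


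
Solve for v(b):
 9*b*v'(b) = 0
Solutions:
 v(b) = C1


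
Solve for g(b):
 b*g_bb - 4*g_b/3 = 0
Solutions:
 g(b) = C1 + C2*b^(7/3)


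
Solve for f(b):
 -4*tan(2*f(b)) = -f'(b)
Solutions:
 f(b) = -asin(C1*exp(8*b))/2 + pi/2
 f(b) = asin(C1*exp(8*b))/2


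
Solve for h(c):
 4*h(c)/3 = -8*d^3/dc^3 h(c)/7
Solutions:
 h(c) = C3*exp(-6^(2/3)*7^(1/3)*c/6) + (C1*sin(2^(2/3)*3^(1/6)*7^(1/3)*c/4) + C2*cos(2^(2/3)*3^(1/6)*7^(1/3)*c/4))*exp(6^(2/3)*7^(1/3)*c/12)


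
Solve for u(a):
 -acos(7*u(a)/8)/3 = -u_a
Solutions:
 Integral(1/acos(7*_y/8), (_y, u(a))) = C1 + a/3


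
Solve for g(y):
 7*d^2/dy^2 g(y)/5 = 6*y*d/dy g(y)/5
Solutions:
 g(y) = C1 + C2*erfi(sqrt(21)*y/7)


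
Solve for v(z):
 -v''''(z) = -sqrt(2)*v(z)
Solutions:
 v(z) = C1*exp(-2^(1/8)*z) + C2*exp(2^(1/8)*z) + C3*sin(2^(1/8)*z) + C4*cos(2^(1/8)*z)


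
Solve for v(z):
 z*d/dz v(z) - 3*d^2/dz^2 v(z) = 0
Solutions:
 v(z) = C1 + C2*erfi(sqrt(6)*z/6)


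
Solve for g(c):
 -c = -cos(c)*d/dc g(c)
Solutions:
 g(c) = C1 + Integral(c/cos(c), c)


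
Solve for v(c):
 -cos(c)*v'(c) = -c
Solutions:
 v(c) = C1 + Integral(c/cos(c), c)


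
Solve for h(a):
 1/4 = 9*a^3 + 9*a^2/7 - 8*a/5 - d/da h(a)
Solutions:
 h(a) = C1 + 9*a^4/4 + 3*a^3/7 - 4*a^2/5 - a/4


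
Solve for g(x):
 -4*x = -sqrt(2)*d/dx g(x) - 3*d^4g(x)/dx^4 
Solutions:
 g(x) = C1 + C4*exp(-2^(1/6)*3^(2/3)*x/3) + sqrt(2)*x^2 + (C2*sin(6^(1/6)*x/2) + C3*cos(6^(1/6)*x/2))*exp(2^(1/6)*3^(2/3)*x/6)


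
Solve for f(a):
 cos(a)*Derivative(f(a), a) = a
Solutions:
 f(a) = C1 + Integral(a/cos(a), a)


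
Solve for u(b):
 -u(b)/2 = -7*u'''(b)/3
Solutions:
 u(b) = C3*exp(14^(2/3)*3^(1/3)*b/14) + (C1*sin(14^(2/3)*3^(5/6)*b/28) + C2*cos(14^(2/3)*3^(5/6)*b/28))*exp(-14^(2/3)*3^(1/3)*b/28)


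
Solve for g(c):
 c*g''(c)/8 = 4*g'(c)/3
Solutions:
 g(c) = C1 + C2*c^(35/3)


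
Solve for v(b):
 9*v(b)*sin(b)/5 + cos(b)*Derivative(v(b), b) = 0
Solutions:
 v(b) = C1*cos(b)^(9/5)


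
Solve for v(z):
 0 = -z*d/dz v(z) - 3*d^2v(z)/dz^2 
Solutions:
 v(z) = C1 + C2*erf(sqrt(6)*z/6)


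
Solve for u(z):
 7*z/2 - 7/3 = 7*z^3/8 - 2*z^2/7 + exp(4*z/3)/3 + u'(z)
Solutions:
 u(z) = C1 - 7*z^4/32 + 2*z^3/21 + 7*z^2/4 - 7*z/3 - exp(4*z/3)/4


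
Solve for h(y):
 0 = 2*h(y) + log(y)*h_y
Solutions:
 h(y) = C1*exp(-2*li(y))


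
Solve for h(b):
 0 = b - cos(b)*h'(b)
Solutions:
 h(b) = C1 + Integral(b/cos(b), b)


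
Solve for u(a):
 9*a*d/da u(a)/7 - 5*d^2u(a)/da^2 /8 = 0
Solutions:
 u(a) = C1 + C2*erfi(6*sqrt(35)*a/35)


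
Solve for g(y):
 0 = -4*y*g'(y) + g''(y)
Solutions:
 g(y) = C1 + C2*erfi(sqrt(2)*y)


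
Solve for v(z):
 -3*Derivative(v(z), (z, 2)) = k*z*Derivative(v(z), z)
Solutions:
 v(z) = Piecewise((-sqrt(6)*sqrt(pi)*C1*erf(sqrt(6)*sqrt(k)*z/6)/(2*sqrt(k)) - C2, (k > 0) | (k < 0)), (-C1*z - C2, True))


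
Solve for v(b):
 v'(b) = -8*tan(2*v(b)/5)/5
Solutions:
 v(b) = -5*asin(C1*exp(-16*b/25))/2 + 5*pi/2
 v(b) = 5*asin(C1*exp(-16*b/25))/2


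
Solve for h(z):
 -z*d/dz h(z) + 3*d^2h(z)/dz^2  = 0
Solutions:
 h(z) = C1 + C2*erfi(sqrt(6)*z/6)


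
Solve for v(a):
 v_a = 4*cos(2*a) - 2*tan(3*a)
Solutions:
 v(a) = C1 + 2*log(cos(3*a))/3 + 2*sin(2*a)


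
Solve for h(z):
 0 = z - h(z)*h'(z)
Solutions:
 h(z) = -sqrt(C1 + z^2)
 h(z) = sqrt(C1 + z^2)


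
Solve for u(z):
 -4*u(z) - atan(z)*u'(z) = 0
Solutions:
 u(z) = C1*exp(-4*Integral(1/atan(z), z))


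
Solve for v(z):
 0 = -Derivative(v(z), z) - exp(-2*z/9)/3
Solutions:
 v(z) = C1 + 3*exp(-2*z/9)/2


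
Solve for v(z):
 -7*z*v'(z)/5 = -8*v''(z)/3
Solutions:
 v(z) = C1 + C2*erfi(sqrt(105)*z/20)


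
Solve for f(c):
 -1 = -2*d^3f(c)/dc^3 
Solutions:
 f(c) = C1 + C2*c + C3*c^2 + c^3/12


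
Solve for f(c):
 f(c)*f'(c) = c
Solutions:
 f(c) = -sqrt(C1 + c^2)
 f(c) = sqrt(C1 + c^2)


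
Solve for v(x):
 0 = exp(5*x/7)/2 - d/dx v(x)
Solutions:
 v(x) = C1 + 7*exp(5*x/7)/10


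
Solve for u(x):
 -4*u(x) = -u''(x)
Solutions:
 u(x) = C1*exp(-2*x) + C2*exp(2*x)


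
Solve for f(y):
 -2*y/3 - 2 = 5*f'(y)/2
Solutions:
 f(y) = C1 - 2*y^2/15 - 4*y/5


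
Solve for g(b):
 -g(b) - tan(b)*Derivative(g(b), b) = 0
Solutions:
 g(b) = C1/sin(b)


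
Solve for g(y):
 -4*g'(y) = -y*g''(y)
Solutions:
 g(y) = C1 + C2*y^5


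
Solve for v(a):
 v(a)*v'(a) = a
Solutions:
 v(a) = -sqrt(C1 + a^2)
 v(a) = sqrt(C1 + a^2)


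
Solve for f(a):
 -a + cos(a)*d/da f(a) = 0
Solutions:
 f(a) = C1 + Integral(a/cos(a), a)


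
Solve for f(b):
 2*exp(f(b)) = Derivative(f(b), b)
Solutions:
 f(b) = log(-1/(C1 + 2*b))


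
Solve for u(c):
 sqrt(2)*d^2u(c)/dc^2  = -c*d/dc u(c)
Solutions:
 u(c) = C1 + C2*erf(2^(1/4)*c/2)


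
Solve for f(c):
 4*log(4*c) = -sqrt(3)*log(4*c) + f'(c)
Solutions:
 f(c) = C1 + sqrt(3)*c*log(c) + 4*c*log(c) - 4*c - sqrt(3)*c + c*log(2^(2*sqrt(3) + 8))


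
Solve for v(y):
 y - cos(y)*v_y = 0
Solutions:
 v(y) = C1 + Integral(y/cos(y), y)


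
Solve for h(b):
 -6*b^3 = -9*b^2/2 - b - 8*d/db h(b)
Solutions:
 h(b) = C1 + 3*b^4/16 - 3*b^3/16 - b^2/16


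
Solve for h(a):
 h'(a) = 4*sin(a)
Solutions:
 h(a) = C1 - 4*cos(a)


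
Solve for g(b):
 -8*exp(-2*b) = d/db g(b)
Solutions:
 g(b) = C1 + 4*exp(-2*b)


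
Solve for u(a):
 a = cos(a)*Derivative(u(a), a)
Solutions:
 u(a) = C1 + Integral(a/cos(a), a)


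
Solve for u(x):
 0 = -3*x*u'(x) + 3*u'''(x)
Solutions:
 u(x) = C1 + Integral(C2*airyai(x) + C3*airybi(x), x)


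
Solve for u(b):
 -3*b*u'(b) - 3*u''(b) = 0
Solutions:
 u(b) = C1 + C2*erf(sqrt(2)*b/2)


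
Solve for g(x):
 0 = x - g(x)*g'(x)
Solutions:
 g(x) = -sqrt(C1 + x^2)
 g(x) = sqrt(C1 + x^2)


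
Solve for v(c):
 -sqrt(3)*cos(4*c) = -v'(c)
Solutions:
 v(c) = C1 + sqrt(3)*sin(4*c)/4


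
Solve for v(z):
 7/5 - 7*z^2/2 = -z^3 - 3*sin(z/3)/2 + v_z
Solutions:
 v(z) = C1 + z^4/4 - 7*z^3/6 + 7*z/5 - 9*cos(z/3)/2


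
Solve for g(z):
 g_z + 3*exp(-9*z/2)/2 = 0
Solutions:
 g(z) = C1 + exp(-9*z/2)/3


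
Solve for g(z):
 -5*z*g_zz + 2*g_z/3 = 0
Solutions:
 g(z) = C1 + C2*z^(17/15)


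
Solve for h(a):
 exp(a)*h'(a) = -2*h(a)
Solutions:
 h(a) = C1*exp(2*exp(-a))


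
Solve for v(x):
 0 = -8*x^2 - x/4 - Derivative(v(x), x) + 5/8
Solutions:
 v(x) = C1 - 8*x^3/3 - x^2/8 + 5*x/8


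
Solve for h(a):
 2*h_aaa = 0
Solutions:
 h(a) = C1 + C2*a + C3*a^2


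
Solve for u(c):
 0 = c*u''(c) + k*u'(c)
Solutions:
 u(c) = C1 + c^(1 - re(k))*(C2*sin(log(c)*Abs(im(k))) + C3*cos(log(c)*im(k)))


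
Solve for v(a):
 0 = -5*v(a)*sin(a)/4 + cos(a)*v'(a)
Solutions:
 v(a) = C1/cos(a)^(5/4)


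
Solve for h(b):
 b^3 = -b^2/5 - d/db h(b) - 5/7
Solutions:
 h(b) = C1 - b^4/4 - b^3/15 - 5*b/7


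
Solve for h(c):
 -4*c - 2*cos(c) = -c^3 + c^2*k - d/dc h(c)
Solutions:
 h(c) = C1 - c^4/4 + c^3*k/3 + 2*c^2 + 2*sin(c)


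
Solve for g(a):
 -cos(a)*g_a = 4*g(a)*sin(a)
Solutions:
 g(a) = C1*cos(a)^4


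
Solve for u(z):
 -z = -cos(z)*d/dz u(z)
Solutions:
 u(z) = C1 + Integral(z/cos(z), z)


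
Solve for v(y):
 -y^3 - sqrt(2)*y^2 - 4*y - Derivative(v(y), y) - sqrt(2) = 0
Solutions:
 v(y) = C1 - y^4/4 - sqrt(2)*y^3/3 - 2*y^2 - sqrt(2)*y


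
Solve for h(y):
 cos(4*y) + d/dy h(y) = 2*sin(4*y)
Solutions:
 h(y) = C1 - sin(4*y)/4 - cos(4*y)/2


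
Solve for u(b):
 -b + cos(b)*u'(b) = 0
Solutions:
 u(b) = C1 + Integral(b/cos(b), b)


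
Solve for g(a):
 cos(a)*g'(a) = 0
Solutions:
 g(a) = C1


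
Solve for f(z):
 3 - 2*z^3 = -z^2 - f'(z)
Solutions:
 f(z) = C1 + z^4/2 - z^3/3 - 3*z


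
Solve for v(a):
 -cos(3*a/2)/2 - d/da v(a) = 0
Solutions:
 v(a) = C1 - sin(3*a/2)/3


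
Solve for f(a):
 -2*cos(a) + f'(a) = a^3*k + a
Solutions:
 f(a) = C1 + a^4*k/4 + a^2/2 + 2*sin(a)


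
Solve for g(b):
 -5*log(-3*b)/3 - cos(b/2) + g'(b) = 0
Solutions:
 g(b) = C1 + 5*b*log(-b)/3 - 5*b/3 + 5*b*log(3)/3 + 2*sin(b/2)


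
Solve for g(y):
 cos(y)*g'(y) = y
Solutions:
 g(y) = C1 + Integral(y/cos(y), y)


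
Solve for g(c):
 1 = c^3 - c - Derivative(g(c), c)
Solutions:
 g(c) = C1 + c^4/4 - c^2/2 - c


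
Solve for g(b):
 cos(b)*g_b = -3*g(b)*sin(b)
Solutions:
 g(b) = C1*cos(b)^3


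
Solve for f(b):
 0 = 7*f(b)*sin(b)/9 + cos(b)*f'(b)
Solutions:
 f(b) = C1*cos(b)^(7/9)


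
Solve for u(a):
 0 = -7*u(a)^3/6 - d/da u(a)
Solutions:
 u(a) = -sqrt(3)*sqrt(-1/(C1 - 7*a))
 u(a) = sqrt(3)*sqrt(-1/(C1 - 7*a))


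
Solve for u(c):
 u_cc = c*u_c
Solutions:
 u(c) = C1 + C2*erfi(sqrt(2)*c/2)


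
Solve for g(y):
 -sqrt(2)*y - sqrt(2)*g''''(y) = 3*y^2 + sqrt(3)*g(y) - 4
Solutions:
 g(y) = -sqrt(3)*y^2 - sqrt(6)*y/3 + (C1*sin(2^(3/8)*3^(1/8)*y/2) + C2*cos(2^(3/8)*3^(1/8)*y/2))*exp(-2^(3/8)*3^(1/8)*y/2) + (C3*sin(2^(3/8)*3^(1/8)*y/2) + C4*cos(2^(3/8)*3^(1/8)*y/2))*exp(2^(3/8)*3^(1/8)*y/2) + 4*sqrt(3)/3


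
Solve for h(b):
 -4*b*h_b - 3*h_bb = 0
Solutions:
 h(b) = C1 + C2*erf(sqrt(6)*b/3)


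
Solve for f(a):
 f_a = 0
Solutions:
 f(a) = C1


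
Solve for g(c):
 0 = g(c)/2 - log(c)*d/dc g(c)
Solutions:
 g(c) = C1*exp(li(c)/2)


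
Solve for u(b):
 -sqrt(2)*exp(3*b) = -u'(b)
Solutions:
 u(b) = C1 + sqrt(2)*exp(3*b)/3


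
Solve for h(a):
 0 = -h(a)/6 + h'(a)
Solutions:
 h(a) = C1*exp(a/6)


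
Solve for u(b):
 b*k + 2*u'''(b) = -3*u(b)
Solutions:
 u(b) = C3*exp(-2^(2/3)*3^(1/3)*b/2) - b*k/3 + (C1*sin(2^(2/3)*3^(5/6)*b/4) + C2*cos(2^(2/3)*3^(5/6)*b/4))*exp(2^(2/3)*3^(1/3)*b/4)


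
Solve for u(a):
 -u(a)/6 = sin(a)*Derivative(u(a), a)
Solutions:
 u(a) = C1*(cos(a) + 1)^(1/12)/(cos(a) - 1)^(1/12)


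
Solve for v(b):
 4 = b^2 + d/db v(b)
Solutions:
 v(b) = C1 - b^3/3 + 4*b


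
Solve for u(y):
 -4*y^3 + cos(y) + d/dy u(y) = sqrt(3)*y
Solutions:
 u(y) = C1 + y^4 + sqrt(3)*y^2/2 - sin(y)


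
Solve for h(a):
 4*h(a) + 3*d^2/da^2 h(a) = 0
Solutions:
 h(a) = C1*sin(2*sqrt(3)*a/3) + C2*cos(2*sqrt(3)*a/3)


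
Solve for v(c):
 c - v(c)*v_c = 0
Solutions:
 v(c) = -sqrt(C1 + c^2)
 v(c) = sqrt(C1 + c^2)


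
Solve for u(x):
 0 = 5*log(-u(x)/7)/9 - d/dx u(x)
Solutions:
 -9*Integral(1/(log(-_y) - log(7)), (_y, u(x)))/5 = C1 - x


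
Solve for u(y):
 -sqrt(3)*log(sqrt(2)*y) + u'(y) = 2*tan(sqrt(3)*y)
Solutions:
 u(y) = C1 + sqrt(3)*y*(log(y) - 1) + sqrt(3)*y*log(2)/2 - 2*sqrt(3)*log(cos(sqrt(3)*y))/3


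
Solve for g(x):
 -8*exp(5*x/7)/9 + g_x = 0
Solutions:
 g(x) = C1 + 56*exp(5*x/7)/45


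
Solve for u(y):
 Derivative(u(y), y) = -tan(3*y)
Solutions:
 u(y) = C1 + log(cos(3*y))/3


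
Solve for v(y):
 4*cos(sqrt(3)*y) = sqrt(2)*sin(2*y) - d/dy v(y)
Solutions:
 v(y) = C1 - 4*sqrt(3)*sin(sqrt(3)*y)/3 - sqrt(2)*cos(2*y)/2


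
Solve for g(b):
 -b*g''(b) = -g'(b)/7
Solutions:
 g(b) = C1 + C2*b^(8/7)


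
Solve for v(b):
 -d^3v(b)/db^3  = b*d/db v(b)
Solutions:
 v(b) = C1 + Integral(C2*airyai(-b) + C3*airybi(-b), b)


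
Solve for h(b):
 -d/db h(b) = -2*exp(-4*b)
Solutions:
 h(b) = C1 - exp(-4*b)/2


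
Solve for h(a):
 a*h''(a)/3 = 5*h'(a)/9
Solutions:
 h(a) = C1 + C2*a^(8/3)


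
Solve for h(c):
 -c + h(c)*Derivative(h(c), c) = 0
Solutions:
 h(c) = -sqrt(C1 + c^2)
 h(c) = sqrt(C1 + c^2)


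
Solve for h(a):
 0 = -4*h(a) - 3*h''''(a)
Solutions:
 h(a) = (C1*sin(3^(3/4)*a/3) + C2*cos(3^(3/4)*a/3))*exp(-3^(3/4)*a/3) + (C3*sin(3^(3/4)*a/3) + C4*cos(3^(3/4)*a/3))*exp(3^(3/4)*a/3)


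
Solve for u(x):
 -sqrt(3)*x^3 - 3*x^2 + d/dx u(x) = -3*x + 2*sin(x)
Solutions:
 u(x) = C1 + sqrt(3)*x^4/4 + x^3 - 3*x^2/2 - 2*cos(x)


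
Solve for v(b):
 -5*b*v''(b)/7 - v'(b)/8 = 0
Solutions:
 v(b) = C1 + C2*b^(33/40)


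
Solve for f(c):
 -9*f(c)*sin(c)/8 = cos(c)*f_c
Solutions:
 f(c) = C1*cos(c)^(9/8)


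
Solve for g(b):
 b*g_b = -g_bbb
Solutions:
 g(b) = C1 + Integral(C2*airyai(-b) + C3*airybi(-b), b)


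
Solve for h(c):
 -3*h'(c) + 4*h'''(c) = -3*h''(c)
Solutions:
 h(c) = C1 + C2*exp(c*(-3 + sqrt(57))/8) + C3*exp(-c*(3 + sqrt(57))/8)


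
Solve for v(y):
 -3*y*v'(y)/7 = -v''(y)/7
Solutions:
 v(y) = C1 + C2*erfi(sqrt(6)*y/2)


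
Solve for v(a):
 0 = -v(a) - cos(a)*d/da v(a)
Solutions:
 v(a) = C1*sqrt(sin(a) - 1)/sqrt(sin(a) + 1)


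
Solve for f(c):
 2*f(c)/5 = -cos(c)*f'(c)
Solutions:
 f(c) = C1*(sin(c) - 1)^(1/5)/(sin(c) + 1)^(1/5)


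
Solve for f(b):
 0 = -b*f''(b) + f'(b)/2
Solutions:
 f(b) = C1 + C2*b^(3/2)


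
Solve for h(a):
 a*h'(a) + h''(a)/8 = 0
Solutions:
 h(a) = C1 + C2*erf(2*a)


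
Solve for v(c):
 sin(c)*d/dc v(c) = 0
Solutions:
 v(c) = C1


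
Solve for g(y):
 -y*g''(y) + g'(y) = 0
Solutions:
 g(y) = C1 + C2*y^2


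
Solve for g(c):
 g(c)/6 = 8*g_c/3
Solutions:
 g(c) = C1*exp(c/16)


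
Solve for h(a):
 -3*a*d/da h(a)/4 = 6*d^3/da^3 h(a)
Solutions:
 h(a) = C1 + Integral(C2*airyai(-a/2) + C3*airybi(-a/2), a)


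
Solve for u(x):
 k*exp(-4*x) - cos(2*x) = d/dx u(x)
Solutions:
 u(x) = C1 - k*exp(-4*x)/4 - sin(2*x)/2


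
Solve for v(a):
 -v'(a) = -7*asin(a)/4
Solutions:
 v(a) = C1 + 7*a*asin(a)/4 + 7*sqrt(1 - a^2)/4


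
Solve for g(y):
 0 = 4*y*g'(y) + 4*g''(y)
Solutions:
 g(y) = C1 + C2*erf(sqrt(2)*y/2)


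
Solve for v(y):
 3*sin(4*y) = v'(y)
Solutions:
 v(y) = C1 - 3*cos(4*y)/4


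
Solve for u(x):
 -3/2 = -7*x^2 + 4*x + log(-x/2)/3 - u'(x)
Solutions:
 u(x) = C1 - 7*x^3/3 + 2*x^2 + x*log(-x)/3 + x*(7 - 2*log(2))/6


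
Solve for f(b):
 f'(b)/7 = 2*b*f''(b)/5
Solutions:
 f(b) = C1 + C2*b^(19/14)


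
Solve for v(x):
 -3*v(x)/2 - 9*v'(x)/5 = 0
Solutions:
 v(x) = C1*exp(-5*x/6)


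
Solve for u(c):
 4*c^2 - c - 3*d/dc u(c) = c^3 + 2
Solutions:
 u(c) = C1 - c^4/12 + 4*c^3/9 - c^2/6 - 2*c/3


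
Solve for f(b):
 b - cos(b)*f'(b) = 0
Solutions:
 f(b) = C1 + Integral(b/cos(b), b)


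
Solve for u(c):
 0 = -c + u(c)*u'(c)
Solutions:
 u(c) = -sqrt(C1 + c^2)
 u(c) = sqrt(C1 + c^2)


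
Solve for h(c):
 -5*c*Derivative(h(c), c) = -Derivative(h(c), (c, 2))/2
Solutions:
 h(c) = C1 + C2*erfi(sqrt(5)*c)


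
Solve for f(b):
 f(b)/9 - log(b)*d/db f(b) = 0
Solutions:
 f(b) = C1*exp(li(b)/9)


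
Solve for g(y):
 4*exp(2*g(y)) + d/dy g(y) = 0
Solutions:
 g(y) = log(-sqrt(-1/(C1 - 4*y))) - log(2)/2
 g(y) = log(-1/(C1 - 4*y))/2 - log(2)/2


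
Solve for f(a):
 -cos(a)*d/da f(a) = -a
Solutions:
 f(a) = C1 + Integral(a/cos(a), a)


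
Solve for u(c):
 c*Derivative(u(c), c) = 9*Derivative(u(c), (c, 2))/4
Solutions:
 u(c) = C1 + C2*erfi(sqrt(2)*c/3)


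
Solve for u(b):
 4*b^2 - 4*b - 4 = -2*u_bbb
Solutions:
 u(b) = C1 + C2*b + C3*b^2 - b^5/30 + b^4/12 + b^3/3


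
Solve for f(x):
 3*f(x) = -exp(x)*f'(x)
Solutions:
 f(x) = C1*exp(3*exp(-x))


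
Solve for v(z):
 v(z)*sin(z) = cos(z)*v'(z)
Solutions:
 v(z) = C1/cos(z)


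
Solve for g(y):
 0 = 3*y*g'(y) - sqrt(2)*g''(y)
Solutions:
 g(y) = C1 + C2*erfi(2^(1/4)*sqrt(3)*y/2)


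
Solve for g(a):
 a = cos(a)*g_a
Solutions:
 g(a) = C1 + Integral(a/cos(a), a)


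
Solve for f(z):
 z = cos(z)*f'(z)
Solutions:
 f(z) = C1 + Integral(z/cos(z), z)


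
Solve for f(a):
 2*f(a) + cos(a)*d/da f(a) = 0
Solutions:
 f(a) = C1*(sin(a) - 1)/(sin(a) + 1)


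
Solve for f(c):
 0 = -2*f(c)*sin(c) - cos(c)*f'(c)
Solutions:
 f(c) = C1*cos(c)^2


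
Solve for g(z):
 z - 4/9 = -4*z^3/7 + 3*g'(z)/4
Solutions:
 g(z) = C1 + 4*z^4/21 + 2*z^2/3 - 16*z/27


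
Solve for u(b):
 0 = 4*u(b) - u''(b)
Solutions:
 u(b) = C1*exp(-2*b) + C2*exp(2*b)


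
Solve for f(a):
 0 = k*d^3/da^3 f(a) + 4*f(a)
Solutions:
 f(a) = C1*exp(2^(2/3)*a*(-1/k)^(1/3)) + C2*exp(2^(2/3)*a*(-1/k)^(1/3)*(-1 + sqrt(3)*I)/2) + C3*exp(-2^(2/3)*a*(-1/k)^(1/3)*(1 + sqrt(3)*I)/2)


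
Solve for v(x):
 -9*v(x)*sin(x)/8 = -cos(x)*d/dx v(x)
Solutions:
 v(x) = C1/cos(x)^(9/8)


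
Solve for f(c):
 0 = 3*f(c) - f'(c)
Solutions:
 f(c) = C1*exp(3*c)


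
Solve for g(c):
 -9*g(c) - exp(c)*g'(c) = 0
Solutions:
 g(c) = C1*exp(9*exp(-c))


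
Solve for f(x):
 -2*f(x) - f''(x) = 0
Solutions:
 f(x) = C1*sin(sqrt(2)*x) + C2*cos(sqrt(2)*x)


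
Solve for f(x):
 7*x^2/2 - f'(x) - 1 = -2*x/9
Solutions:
 f(x) = C1 + 7*x^3/6 + x^2/9 - x


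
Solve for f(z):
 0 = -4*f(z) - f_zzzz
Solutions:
 f(z) = (C1*sin(z) + C2*cos(z))*exp(-z) + (C3*sin(z) + C4*cos(z))*exp(z)


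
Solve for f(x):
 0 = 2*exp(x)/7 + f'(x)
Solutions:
 f(x) = C1 - 2*exp(x)/7


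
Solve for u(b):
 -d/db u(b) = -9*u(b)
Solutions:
 u(b) = C1*exp(9*b)


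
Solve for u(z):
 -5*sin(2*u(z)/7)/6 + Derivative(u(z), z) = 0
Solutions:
 -5*z/6 + 7*log(cos(2*u(z)/7) - 1)/4 - 7*log(cos(2*u(z)/7) + 1)/4 = C1


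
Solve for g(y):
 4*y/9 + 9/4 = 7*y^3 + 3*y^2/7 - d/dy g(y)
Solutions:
 g(y) = C1 + 7*y^4/4 + y^3/7 - 2*y^2/9 - 9*y/4


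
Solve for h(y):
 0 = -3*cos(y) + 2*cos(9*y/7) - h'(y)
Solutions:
 h(y) = C1 - 3*sin(y) + 14*sin(9*y/7)/9


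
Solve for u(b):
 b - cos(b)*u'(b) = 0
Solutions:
 u(b) = C1 + Integral(b/cos(b), b)


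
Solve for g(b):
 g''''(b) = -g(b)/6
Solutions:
 g(b) = (C1*sin(2^(1/4)*3^(3/4)*b/6) + C2*cos(2^(1/4)*3^(3/4)*b/6))*exp(-2^(1/4)*3^(3/4)*b/6) + (C3*sin(2^(1/4)*3^(3/4)*b/6) + C4*cos(2^(1/4)*3^(3/4)*b/6))*exp(2^(1/4)*3^(3/4)*b/6)


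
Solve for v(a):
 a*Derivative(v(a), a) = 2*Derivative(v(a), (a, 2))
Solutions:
 v(a) = C1 + C2*erfi(a/2)


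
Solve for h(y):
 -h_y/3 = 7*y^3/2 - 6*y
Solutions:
 h(y) = C1 - 21*y^4/8 + 9*y^2


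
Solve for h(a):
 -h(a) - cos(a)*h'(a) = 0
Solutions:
 h(a) = C1*sqrt(sin(a) - 1)/sqrt(sin(a) + 1)


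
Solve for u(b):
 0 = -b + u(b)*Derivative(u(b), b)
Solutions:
 u(b) = -sqrt(C1 + b^2)
 u(b) = sqrt(C1 + b^2)


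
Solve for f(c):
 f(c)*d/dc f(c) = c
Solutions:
 f(c) = -sqrt(C1 + c^2)
 f(c) = sqrt(C1 + c^2)


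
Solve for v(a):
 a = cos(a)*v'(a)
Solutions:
 v(a) = C1 + Integral(a/cos(a), a)


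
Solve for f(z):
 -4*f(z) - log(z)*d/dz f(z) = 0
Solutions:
 f(z) = C1*exp(-4*li(z))


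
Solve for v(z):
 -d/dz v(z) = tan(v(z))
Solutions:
 v(z) = pi - asin(C1*exp(-z))
 v(z) = asin(C1*exp(-z))


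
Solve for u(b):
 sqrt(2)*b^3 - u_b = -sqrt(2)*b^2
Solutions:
 u(b) = C1 + sqrt(2)*b^4/4 + sqrt(2)*b^3/3


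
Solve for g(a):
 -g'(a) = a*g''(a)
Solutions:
 g(a) = C1 + C2*log(a)


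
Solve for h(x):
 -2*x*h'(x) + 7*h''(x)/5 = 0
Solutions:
 h(x) = C1 + C2*erfi(sqrt(35)*x/7)


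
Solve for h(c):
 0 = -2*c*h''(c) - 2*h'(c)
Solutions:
 h(c) = C1 + C2*log(c)


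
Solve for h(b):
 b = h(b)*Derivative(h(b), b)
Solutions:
 h(b) = -sqrt(C1 + b^2)
 h(b) = sqrt(C1 + b^2)


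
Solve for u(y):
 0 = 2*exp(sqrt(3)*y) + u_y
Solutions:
 u(y) = C1 - 2*sqrt(3)*exp(sqrt(3)*y)/3


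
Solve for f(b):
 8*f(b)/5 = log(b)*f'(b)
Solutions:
 f(b) = C1*exp(8*li(b)/5)


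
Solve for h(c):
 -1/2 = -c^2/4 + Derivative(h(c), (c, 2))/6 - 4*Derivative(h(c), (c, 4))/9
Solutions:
 h(c) = C1 + C2*c + C3*exp(-sqrt(6)*c/4) + C4*exp(sqrt(6)*c/4) + c^4/8 + 5*c^2/2


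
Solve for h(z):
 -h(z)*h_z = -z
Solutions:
 h(z) = -sqrt(C1 + z^2)
 h(z) = sqrt(C1 + z^2)


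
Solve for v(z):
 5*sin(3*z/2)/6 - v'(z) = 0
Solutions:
 v(z) = C1 - 5*cos(3*z/2)/9


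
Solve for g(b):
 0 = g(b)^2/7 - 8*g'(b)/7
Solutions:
 g(b) = -8/(C1 + b)


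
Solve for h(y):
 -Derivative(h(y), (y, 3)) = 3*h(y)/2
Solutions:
 h(y) = C3*exp(-2^(2/3)*3^(1/3)*y/2) + (C1*sin(2^(2/3)*3^(5/6)*y/4) + C2*cos(2^(2/3)*3^(5/6)*y/4))*exp(2^(2/3)*3^(1/3)*y/4)


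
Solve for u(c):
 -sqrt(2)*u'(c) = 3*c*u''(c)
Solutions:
 u(c) = C1 + C2*c^(1 - sqrt(2)/3)


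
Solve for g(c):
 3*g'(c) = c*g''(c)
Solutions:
 g(c) = C1 + C2*c^4


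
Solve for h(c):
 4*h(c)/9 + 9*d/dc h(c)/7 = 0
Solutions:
 h(c) = C1*exp(-28*c/81)


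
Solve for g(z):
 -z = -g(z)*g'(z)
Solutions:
 g(z) = -sqrt(C1 + z^2)
 g(z) = sqrt(C1 + z^2)


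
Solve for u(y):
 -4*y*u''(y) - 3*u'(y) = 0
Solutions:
 u(y) = C1 + C2*y^(1/4)


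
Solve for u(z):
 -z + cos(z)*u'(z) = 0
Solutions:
 u(z) = C1 + Integral(z/cos(z), z)


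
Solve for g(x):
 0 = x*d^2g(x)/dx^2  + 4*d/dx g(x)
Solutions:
 g(x) = C1 + C2/x^3


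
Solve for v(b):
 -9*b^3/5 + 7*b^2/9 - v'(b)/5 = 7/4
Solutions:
 v(b) = C1 - 9*b^4/4 + 35*b^3/27 - 35*b/4


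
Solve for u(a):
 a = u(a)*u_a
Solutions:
 u(a) = -sqrt(C1 + a^2)
 u(a) = sqrt(C1 + a^2)


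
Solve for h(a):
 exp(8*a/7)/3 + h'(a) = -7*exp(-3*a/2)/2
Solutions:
 h(a) = C1 - 7*exp(8*a/7)/24 + 7*exp(-3*a/2)/3


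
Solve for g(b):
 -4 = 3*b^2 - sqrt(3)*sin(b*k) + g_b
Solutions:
 g(b) = C1 - b^3 - 4*b - sqrt(3)*cos(b*k)/k


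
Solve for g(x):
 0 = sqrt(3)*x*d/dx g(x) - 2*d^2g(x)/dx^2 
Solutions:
 g(x) = C1 + C2*erfi(3^(1/4)*x/2)


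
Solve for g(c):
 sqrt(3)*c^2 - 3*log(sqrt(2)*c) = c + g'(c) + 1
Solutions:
 g(c) = C1 + sqrt(3)*c^3/3 - c^2/2 - 3*c*log(c) - 3*c*log(2)/2 + 2*c


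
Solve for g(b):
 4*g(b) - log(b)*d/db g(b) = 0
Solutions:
 g(b) = C1*exp(4*li(b))


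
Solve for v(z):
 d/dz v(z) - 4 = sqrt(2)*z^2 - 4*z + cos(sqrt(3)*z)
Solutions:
 v(z) = C1 + sqrt(2)*z^3/3 - 2*z^2 + 4*z + sqrt(3)*sin(sqrt(3)*z)/3


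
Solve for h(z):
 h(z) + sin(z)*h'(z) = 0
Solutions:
 h(z) = C1*sqrt(cos(z) + 1)/sqrt(cos(z) - 1)


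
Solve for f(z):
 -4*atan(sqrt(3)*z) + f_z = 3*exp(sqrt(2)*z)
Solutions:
 f(z) = C1 + 4*z*atan(sqrt(3)*z) + 3*sqrt(2)*exp(sqrt(2)*z)/2 - 2*sqrt(3)*log(3*z^2 + 1)/3


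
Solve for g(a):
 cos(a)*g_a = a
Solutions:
 g(a) = C1 + Integral(a/cos(a), a)


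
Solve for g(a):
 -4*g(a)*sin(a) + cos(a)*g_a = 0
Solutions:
 g(a) = C1/cos(a)^4


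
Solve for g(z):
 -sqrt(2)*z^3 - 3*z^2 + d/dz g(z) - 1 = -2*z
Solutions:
 g(z) = C1 + sqrt(2)*z^4/4 + z^3 - z^2 + z


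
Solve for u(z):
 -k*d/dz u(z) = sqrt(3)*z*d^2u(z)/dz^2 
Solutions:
 u(z) = C1 + z^(-sqrt(3)*re(k)/3 + 1)*(C2*sin(sqrt(3)*log(z)*Abs(im(k))/3) + C3*cos(sqrt(3)*log(z)*im(k)/3))


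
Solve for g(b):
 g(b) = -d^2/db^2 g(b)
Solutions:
 g(b) = C1*sin(b) + C2*cos(b)


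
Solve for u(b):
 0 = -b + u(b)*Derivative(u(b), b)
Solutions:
 u(b) = -sqrt(C1 + b^2)
 u(b) = sqrt(C1 + b^2)


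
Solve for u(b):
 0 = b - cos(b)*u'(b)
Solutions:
 u(b) = C1 + Integral(b/cos(b), b)


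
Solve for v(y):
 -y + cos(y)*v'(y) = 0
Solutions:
 v(y) = C1 + Integral(y/cos(y), y)


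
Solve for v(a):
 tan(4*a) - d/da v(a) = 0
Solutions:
 v(a) = C1 - log(cos(4*a))/4


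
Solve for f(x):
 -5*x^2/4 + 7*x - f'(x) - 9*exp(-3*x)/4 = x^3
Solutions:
 f(x) = C1 - x^4/4 - 5*x^3/12 + 7*x^2/2 + 3*exp(-3*x)/4


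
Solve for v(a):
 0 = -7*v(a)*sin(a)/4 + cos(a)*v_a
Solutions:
 v(a) = C1/cos(a)^(7/4)


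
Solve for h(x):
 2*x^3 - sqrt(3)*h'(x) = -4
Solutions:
 h(x) = C1 + sqrt(3)*x^4/6 + 4*sqrt(3)*x/3


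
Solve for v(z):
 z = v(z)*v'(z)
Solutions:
 v(z) = -sqrt(C1 + z^2)
 v(z) = sqrt(C1 + z^2)


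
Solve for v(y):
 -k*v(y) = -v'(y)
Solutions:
 v(y) = C1*exp(k*y)


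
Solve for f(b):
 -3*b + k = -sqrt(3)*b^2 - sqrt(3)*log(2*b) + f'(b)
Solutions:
 f(b) = C1 + sqrt(3)*b^3/3 - 3*b^2/2 + b*k + sqrt(3)*b*log(b) - sqrt(3)*b + sqrt(3)*b*log(2)


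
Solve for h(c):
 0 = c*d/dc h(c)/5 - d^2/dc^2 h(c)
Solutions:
 h(c) = C1 + C2*erfi(sqrt(10)*c/10)


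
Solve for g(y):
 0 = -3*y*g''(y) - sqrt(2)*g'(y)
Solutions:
 g(y) = C1 + C2*y^(1 - sqrt(2)/3)


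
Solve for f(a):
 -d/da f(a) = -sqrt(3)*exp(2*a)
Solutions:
 f(a) = C1 + sqrt(3)*exp(2*a)/2


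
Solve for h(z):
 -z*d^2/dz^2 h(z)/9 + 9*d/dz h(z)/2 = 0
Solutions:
 h(z) = C1 + C2*z^(83/2)


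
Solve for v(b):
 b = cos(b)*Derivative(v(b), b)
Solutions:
 v(b) = C1 + Integral(b/cos(b), b)


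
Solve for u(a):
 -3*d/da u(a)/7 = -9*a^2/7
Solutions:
 u(a) = C1 + a^3


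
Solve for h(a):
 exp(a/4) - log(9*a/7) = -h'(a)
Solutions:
 h(a) = C1 + a*log(a) + a*(-log(7) - 1 + 2*log(3)) - 4*exp(a/4)


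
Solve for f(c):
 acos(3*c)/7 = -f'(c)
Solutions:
 f(c) = C1 - c*acos(3*c)/7 + sqrt(1 - 9*c^2)/21


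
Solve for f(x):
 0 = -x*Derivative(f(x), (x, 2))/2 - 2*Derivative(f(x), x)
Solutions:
 f(x) = C1 + C2/x^3


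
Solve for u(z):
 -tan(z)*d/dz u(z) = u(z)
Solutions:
 u(z) = C1/sin(z)


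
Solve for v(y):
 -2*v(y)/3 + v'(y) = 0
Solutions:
 v(y) = C1*exp(2*y/3)


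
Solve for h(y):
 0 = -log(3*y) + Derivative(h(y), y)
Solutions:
 h(y) = C1 + y*log(y) - y + y*log(3)


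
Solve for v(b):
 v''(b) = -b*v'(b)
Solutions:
 v(b) = C1 + C2*erf(sqrt(2)*b/2)


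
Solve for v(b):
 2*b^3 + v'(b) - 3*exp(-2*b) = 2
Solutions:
 v(b) = C1 - b^4/2 + 2*b - 3*exp(-2*b)/2


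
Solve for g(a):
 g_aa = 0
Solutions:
 g(a) = C1 + C2*a


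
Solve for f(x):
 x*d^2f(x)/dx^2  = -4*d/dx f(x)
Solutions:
 f(x) = C1 + C2/x^3


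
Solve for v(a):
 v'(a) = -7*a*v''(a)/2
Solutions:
 v(a) = C1 + C2*a^(5/7)


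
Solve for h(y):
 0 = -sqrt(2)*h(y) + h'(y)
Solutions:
 h(y) = C1*exp(sqrt(2)*y)


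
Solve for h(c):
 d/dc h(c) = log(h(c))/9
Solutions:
 li(h(c)) = C1 + c/9


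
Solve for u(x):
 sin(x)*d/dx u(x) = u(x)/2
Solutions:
 u(x) = C1*(cos(x) - 1)^(1/4)/(cos(x) + 1)^(1/4)


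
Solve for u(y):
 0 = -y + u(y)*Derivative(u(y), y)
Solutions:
 u(y) = -sqrt(C1 + y^2)
 u(y) = sqrt(C1 + y^2)


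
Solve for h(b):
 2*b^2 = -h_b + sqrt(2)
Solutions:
 h(b) = C1 - 2*b^3/3 + sqrt(2)*b


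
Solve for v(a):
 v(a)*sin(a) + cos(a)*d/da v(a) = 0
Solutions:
 v(a) = C1*cos(a)


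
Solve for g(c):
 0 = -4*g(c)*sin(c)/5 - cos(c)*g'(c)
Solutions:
 g(c) = C1*cos(c)^(4/5)


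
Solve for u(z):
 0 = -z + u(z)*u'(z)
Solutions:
 u(z) = -sqrt(C1 + z^2)
 u(z) = sqrt(C1 + z^2)


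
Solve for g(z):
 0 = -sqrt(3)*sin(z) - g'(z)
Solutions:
 g(z) = C1 + sqrt(3)*cos(z)


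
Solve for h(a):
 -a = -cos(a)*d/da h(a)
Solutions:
 h(a) = C1 + Integral(a/cos(a), a)


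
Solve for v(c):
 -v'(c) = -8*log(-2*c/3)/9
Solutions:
 v(c) = C1 + 8*c*log(-c)/9 + 8*c*(-log(3) - 1 + log(2))/9


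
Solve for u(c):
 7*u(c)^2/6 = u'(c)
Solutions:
 u(c) = -6/(C1 + 7*c)


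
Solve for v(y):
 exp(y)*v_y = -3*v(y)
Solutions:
 v(y) = C1*exp(3*exp(-y))


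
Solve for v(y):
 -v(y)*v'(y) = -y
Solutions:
 v(y) = -sqrt(C1 + y^2)
 v(y) = sqrt(C1 + y^2)


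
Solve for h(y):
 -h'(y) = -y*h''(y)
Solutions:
 h(y) = C1 + C2*y^2


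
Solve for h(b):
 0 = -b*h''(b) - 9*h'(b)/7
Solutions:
 h(b) = C1 + C2/b^(2/7)


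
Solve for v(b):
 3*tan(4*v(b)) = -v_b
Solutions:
 v(b) = -asin(C1*exp(-12*b))/4 + pi/4
 v(b) = asin(C1*exp(-12*b))/4


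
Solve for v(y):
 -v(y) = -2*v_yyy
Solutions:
 v(y) = C3*exp(2^(2/3)*y/2) + (C1*sin(2^(2/3)*sqrt(3)*y/4) + C2*cos(2^(2/3)*sqrt(3)*y/4))*exp(-2^(2/3)*y/4)


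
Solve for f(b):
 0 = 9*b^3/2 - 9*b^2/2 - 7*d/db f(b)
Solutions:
 f(b) = C1 + 9*b^4/56 - 3*b^3/14


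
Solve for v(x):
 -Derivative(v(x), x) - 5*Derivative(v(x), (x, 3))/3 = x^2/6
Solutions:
 v(x) = C1 + C2*sin(sqrt(15)*x/5) + C3*cos(sqrt(15)*x/5) - x^3/18 + 5*x/9


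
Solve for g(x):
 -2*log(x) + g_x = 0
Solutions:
 g(x) = C1 + 2*x*log(x) - 2*x


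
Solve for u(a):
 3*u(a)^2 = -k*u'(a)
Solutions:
 u(a) = k/(C1*k + 3*a)


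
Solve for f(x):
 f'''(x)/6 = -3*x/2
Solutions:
 f(x) = C1 + C2*x + C3*x^2 - 3*x^4/8


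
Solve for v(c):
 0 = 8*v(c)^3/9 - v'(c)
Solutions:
 v(c) = -3*sqrt(2)*sqrt(-1/(C1 + 8*c))/2
 v(c) = 3*sqrt(2)*sqrt(-1/(C1 + 8*c))/2


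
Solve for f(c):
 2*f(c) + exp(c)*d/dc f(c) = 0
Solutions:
 f(c) = C1*exp(2*exp(-c))


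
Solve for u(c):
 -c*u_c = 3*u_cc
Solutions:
 u(c) = C1 + C2*erf(sqrt(6)*c/6)


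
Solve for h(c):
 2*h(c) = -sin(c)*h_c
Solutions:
 h(c) = C1*(cos(c) + 1)/(cos(c) - 1)


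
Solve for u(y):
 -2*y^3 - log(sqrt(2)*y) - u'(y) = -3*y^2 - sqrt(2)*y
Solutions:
 u(y) = C1 - y^4/2 + y^3 + sqrt(2)*y^2/2 - y*log(y) - y*log(2)/2 + y


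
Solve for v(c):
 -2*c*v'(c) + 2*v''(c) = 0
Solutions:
 v(c) = C1 + C2*erfi(sqrt(2)*c/2)


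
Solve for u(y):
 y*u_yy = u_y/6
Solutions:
 u(y) = C1 + C2*y^(7/6)


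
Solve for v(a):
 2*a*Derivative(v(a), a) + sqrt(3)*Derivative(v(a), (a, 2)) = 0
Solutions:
 v(a) = C1 + C2*erf(3^(3/4)*a/3)


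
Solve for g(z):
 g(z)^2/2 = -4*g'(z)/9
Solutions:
 g(z) = 8/(C1 + 9*z)


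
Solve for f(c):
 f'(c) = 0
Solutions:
 f(c) = C1


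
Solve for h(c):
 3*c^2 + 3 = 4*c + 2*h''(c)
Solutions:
 h(c) = C1 + C2*c + c^4/8 - c^3/3 + 3*c^2/4


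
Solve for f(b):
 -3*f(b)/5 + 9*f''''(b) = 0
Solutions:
 f(b) = C1*exp(-15^(3/4)*b/15) + C2*exp(15^(3/4)*b/15) + C3*sin(15^(3/4)*b/15) + C4*cos(15^(3/4)*b/15)


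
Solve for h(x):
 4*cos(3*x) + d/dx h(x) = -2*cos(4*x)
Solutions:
 h(x) = C1 - 4*sin(3*x)/3 - sin(4*x)/2


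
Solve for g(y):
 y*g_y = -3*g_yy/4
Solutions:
 g(y) = C1 + C2*erf(sqrt(6)*y/3)


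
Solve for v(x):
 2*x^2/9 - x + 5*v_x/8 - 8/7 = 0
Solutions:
 v(x) = C1 - 16*x^3/135 + 4*x^2/5 + 64*x/35


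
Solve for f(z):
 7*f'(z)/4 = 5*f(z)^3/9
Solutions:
 f(z) = -3*sqrt(14)*sqrt(-1/(C1 + 20*z))/2
 f(z) = 3*sqrt(14)*sqrt(-1/(C1 + 20*z))/2


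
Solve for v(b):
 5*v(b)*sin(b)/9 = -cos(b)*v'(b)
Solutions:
 v(b) = C1*cos(b)^(5/9)


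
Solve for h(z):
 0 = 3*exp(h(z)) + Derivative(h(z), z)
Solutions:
 h(z) = log(1/(C1 + 3*z))


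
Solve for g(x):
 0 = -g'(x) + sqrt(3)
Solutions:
 g(x) = C1 + sqrt(3)*x


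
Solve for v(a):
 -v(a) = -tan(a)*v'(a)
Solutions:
 v(a) = C1*sin(a)


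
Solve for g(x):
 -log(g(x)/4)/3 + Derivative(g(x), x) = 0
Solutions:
 3*Integral(1/(-log(_y) + 2*log(2)), (_y, g(x))) = C1 - x


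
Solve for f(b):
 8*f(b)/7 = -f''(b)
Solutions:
 f(b) = C1*sin(2*sqrt(14)*b/7) + C2*cos(2*sqrt(14)*b/7)


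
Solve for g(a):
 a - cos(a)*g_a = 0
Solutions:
 g(a) = C1 + Integral(a/cos(a), a)


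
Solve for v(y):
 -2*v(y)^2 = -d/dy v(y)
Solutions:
 v(y) = -1/(C1 + 2*y)


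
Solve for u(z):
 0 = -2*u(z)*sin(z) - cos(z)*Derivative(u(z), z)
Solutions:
 u(z) = C1*cos(z)^2


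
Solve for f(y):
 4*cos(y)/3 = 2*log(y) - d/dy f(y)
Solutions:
 f(y) = C1 + 2*y*log(y) - 2*y - 4*sin(y)/3


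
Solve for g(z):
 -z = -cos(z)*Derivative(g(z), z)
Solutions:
 g(z) = C1 + Integral(z/cos(z), z)


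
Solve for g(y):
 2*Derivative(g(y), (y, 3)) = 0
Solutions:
 g(y) = C1 + C2*y + C3*y^2


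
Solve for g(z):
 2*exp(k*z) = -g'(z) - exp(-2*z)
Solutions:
 g(z) = C1 + exp(-2*z)/2 - 2*exp(k*z)/k


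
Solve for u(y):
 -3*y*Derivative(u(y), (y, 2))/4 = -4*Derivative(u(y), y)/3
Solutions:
 u(y) = C1 + C2*y^(25/9)


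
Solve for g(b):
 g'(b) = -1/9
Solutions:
 g(b) = C1 - b/9


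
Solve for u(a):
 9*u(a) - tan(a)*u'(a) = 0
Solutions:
 u(a) = C1*sin(a)^9


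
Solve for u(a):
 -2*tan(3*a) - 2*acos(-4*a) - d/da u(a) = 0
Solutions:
 u(a) = C1 - 2*a*acos(-4*a) - sqrt(1 - 16*a^2)/2 + 2*log(cos(3*a))/3


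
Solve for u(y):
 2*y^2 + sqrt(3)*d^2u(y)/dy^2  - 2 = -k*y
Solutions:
 u(y) = C1 + C2*y - sqrt(3)*k*y^3/18 - sqrt(3)*y^4/18 + sqrt(3)*y^2/3


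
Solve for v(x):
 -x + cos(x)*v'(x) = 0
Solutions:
 v(x) = C1 + Integral(x/cos(x), x)


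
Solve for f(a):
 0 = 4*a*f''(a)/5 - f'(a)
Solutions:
 f(a) = C1 + C2*a^(9/4)


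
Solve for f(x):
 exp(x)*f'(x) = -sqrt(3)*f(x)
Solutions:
 f(x) = C1*exp(sqrt(3)*exp(-x))


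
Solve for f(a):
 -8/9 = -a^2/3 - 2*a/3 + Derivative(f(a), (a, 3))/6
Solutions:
 f(a) = C1 + C2*a + C3*a^2 + a^5/30 + a^4/6 - 8*a^3/9


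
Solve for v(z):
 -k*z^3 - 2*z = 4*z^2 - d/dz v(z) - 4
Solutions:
 v(z) = C1 + k*z^4/4 + 4*z^3/3 + z^2 - 4*z


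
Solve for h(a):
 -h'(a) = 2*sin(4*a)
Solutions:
 h(a) = C1 + cos(4*a)/2


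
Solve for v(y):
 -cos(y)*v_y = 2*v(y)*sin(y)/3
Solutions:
 v(y) = C1*cos(y)^(2/3)


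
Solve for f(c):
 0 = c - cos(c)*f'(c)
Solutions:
 f(c) = C1 + Integral(c/cos(c), c)


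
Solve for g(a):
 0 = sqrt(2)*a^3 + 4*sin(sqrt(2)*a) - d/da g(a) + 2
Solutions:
 g(a) = C1 + sqrt(2)*a^4/4 + 2*a - 2*sqrt(2)*cos(sqrt(2)*a)


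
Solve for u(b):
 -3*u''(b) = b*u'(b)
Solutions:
 u(b) = C1 + C2*erf(sqrt(6)*b/6)


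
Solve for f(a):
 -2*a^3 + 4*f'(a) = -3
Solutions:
 f(a) = C1 + a^4/8 - 3*a/4


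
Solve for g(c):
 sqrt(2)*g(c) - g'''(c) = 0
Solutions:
 g(c) = C3*exp(2^(1/6)*c) + (C1*sin(2^(1/6)*sqrt(3)*c/2) + C2*cos(2^(1/6)*sqrt(3)*c/2))*exp(-2^(1/6)*c/2)


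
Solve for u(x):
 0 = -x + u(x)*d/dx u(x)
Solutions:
 u(x) = -sqrt(C1 + x^2)
 u(x) = sqrt(C1 + x^2)


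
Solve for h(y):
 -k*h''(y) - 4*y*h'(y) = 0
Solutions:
 h(y) = C1 + C2*sqrt(k)*erf(sqrt(2)*y*sqrt(1/k))


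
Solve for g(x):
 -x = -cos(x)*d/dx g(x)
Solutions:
 g(x) = C1 + Integral(x/cos(x), x)


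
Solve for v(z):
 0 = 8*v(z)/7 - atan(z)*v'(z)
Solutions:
 v(z) = C1*exp(8*Integral(1/atan(z), z)/7)


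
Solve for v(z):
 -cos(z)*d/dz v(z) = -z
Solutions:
 v(z) = C1 + Integral(z/cos(z), z)


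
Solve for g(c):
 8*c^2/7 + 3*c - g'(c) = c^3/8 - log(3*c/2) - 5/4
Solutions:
 g(c) = C1 - c^4/32 + 8*c^3/21 + 3*c^2/2 + c*log(c) + c/4 + c*log(3/2)


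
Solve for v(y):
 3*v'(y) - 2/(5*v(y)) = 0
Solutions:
 v(y) = -sqrt(C1 + 60*y)/15
 v(y) = sqrt(C1 + 60*y)/15


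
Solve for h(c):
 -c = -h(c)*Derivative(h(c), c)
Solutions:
 h(c) = -sqrt(C1 + c^2)
 h(c) = sqrt(C1 + c^2)


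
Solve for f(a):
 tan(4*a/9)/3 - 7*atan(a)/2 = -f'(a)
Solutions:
 f(a) = C1 + 7*a*atan(a)/2 - 7*log(a^2 + 1)/4 + 3*log(cos(4*a/9))/4


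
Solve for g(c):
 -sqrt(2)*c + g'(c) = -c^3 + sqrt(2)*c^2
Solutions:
 g(c) = C1 - c^4/4 + sqrt(2)*c^3/3 + sqrt(2)*c^2/2


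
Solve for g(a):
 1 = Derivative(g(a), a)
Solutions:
 g(a) = C1 + a


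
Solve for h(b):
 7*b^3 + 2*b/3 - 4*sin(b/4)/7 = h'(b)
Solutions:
 h(b) = C1 + 7*b^4/4 + b^2/3 + 16*cos(b/4)/7


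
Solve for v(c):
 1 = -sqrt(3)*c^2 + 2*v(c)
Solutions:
 v(c) = sqrt(3)*c^2/2 + 1/2


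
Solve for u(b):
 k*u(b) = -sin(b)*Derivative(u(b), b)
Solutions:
 u(b) = C1*exp(k*(-log(cos(b) - 1) + log(cos(b) + 1))/2)


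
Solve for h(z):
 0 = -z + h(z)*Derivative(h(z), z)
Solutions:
 h(z) = -sqrt(C1 + z^2)
 h(z) = sqrt(C1 + z^2)


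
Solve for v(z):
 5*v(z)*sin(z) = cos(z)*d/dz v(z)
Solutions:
 v(z) = C1/cos(z)^5


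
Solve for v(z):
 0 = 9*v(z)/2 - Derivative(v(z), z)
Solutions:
 v(z) = C1*exp(9*z/2)


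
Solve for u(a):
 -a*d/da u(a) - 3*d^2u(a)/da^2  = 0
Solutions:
 u(a) = C1 + C2*erf(sqrt(6)*a/6)


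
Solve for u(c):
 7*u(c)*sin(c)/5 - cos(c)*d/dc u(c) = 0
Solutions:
 u(c) = C1/cos(c)^(7/5)


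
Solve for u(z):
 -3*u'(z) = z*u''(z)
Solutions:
 u(z) = C1 + C2/z^2


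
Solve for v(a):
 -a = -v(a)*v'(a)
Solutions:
 v(a) = -sqrt(C1 + a^2)
 v(a) = sqrt(C1 + a^2)


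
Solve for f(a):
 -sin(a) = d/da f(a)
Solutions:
 f(a) = C1 + cos(a)


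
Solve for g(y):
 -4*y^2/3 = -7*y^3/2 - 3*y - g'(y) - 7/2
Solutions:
 g(y) = C1 - 7*y^4/8 + 4*y^3/9 - 3*y^2/2 - 7*y/2
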